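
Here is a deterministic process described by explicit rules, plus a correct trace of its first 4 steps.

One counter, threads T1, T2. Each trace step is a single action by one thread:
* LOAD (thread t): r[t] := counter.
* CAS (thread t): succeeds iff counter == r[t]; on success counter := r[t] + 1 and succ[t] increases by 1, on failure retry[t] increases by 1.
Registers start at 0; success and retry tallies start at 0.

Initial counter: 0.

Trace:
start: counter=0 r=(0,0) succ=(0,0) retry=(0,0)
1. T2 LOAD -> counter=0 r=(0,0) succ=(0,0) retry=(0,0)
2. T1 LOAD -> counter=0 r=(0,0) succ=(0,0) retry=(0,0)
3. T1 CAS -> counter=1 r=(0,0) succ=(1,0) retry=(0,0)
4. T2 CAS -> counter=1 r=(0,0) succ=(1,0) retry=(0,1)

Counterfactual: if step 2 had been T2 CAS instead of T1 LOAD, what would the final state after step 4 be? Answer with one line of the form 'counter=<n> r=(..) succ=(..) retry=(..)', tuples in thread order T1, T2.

(re-executing from step 2 with the substitution; state before step 2: counter=0 r=(0,0) succ=(0,0) retry=(0,0))
2. T2 CAS -> counter=1 r=(0,0) succ=(0,1) retry=(0,0)
3. T1 CAS -> counter=1 r=(0,0) succ=(0,1) retry=(1,0)
4. T2 CAS -> counter=1 r=(0,0) succ=(0,1) retry=(1,1)

counter=1 r=(0,0) succ=(0,1) retry=(1,1)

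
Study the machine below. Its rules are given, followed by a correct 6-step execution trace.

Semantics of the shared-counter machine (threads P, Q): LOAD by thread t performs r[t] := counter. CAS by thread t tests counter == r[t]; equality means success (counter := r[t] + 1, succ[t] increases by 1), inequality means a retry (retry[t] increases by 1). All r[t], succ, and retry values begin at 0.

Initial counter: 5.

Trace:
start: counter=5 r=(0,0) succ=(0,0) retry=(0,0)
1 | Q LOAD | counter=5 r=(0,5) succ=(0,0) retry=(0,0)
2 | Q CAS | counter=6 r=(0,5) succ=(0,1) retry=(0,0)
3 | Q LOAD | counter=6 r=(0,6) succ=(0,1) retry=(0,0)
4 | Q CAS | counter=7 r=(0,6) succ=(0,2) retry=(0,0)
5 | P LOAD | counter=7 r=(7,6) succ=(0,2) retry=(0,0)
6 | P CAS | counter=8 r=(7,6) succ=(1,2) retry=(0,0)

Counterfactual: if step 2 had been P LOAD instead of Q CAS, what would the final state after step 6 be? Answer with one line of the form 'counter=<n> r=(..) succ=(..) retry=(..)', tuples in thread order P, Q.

(re-executing from step 2 with the substitution; state before step 2: counter=5 r=(0,5) succ=(0,0) retry=(0,0))
2 | P LOAD | counter=5 r=(5,5) succ=(0,0) retry=(0,0)
3 | Q LOAD | counter=5 r=(5,5) succ=(0,0) retry=(0,0)
4 | Q CAS | counter=6 r=(5,5) succ=(0,1) retry=(0,0)
5 | P LOAD | counter=6 r=(6,5) succ=(0,1) retry=(0,0)
6 | P CAS | counter=7 r=(6,5) succ=(1,1) retry=(0,0)

counter=7 r=(6,5) succ=(1,1) retry=(0,0)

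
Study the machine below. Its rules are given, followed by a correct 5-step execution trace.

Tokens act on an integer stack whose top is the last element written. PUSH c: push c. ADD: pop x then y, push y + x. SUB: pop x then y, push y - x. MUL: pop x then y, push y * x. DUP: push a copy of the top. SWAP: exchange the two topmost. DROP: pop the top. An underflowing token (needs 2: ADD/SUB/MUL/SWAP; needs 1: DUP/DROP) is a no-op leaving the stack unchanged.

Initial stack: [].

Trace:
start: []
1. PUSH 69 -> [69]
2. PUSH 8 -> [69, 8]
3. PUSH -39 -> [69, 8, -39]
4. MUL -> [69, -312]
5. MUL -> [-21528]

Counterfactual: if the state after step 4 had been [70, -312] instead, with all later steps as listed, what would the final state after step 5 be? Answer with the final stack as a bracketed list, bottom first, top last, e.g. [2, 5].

[-21840]

state after step 4 := [70, -312]
5. MUL -> [-21840]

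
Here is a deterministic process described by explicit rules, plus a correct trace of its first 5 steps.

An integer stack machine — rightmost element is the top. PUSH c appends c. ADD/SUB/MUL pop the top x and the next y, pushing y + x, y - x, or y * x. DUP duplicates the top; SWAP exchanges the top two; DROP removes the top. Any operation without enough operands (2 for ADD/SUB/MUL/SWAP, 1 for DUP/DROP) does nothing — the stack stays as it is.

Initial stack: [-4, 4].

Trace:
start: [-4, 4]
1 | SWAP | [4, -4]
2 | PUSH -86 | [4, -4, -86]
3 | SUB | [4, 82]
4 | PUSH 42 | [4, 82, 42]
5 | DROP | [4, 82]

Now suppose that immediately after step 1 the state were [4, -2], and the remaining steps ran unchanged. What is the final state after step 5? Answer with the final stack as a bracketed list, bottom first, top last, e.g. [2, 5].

[4, 84]

state after step 1 := [4, -2]
2 | PUSH -86 | [4, -2, -86]
3 | SUB | [4, 84]
4 | PUSH 42 | [4, 84, 42]
5 | DROP | [4, 84]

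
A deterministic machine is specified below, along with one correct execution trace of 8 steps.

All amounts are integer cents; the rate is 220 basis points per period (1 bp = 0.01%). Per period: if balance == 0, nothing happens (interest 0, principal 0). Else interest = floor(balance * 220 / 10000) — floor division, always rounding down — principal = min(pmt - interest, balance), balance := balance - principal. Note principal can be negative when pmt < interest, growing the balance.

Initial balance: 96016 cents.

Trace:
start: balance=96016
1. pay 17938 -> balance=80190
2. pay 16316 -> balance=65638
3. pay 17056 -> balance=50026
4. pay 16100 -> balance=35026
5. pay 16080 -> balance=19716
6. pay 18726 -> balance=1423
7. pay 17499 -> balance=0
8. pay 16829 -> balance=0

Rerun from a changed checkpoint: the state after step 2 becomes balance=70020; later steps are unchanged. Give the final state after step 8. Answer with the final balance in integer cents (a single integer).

state after step 2 := balance=70020
3. pay 17056 -> balance=54504
4. pay 16100 -> balance=39603
5. pay 16080 -> balance=24394
6. pay 18726 -> balance=6204
7. pay 17499 -> balance=0
8. pay 16829 -> balance=0

0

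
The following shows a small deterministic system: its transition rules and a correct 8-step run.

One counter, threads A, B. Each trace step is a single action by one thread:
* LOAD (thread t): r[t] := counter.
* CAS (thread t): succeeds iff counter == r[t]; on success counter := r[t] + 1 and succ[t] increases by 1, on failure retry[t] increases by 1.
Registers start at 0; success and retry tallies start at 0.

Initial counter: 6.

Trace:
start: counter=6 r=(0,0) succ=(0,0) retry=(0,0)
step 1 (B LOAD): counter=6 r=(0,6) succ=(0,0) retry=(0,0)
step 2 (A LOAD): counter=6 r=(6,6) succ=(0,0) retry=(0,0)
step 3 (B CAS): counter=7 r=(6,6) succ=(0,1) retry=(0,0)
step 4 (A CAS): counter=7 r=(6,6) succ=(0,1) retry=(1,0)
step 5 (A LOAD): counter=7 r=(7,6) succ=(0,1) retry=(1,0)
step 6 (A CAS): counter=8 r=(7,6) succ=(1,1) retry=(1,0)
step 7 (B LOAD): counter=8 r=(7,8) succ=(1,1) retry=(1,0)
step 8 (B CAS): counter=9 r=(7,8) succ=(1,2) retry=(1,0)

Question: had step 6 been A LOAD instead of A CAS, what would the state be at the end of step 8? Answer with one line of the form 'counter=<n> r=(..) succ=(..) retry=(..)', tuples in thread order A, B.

counter=8 r=(7,7) succ=(0,2) retry=(1,0)

(re-executing from step 6 with the substitution; state before step 6: counter=7 r=(7,6) succ=(0,1) retry=(1,0))
step 6 (A LOAD): counter=7 r=(7,6) succ=(0,1) retry=(1,0)
step 7 (B LOAD): counter=7 r=(7,7) succ=(0,1) retry=(1,0)
step 8 (B CAS): counter=8 r=(7,7) succ=(0,2) retry=(1,0)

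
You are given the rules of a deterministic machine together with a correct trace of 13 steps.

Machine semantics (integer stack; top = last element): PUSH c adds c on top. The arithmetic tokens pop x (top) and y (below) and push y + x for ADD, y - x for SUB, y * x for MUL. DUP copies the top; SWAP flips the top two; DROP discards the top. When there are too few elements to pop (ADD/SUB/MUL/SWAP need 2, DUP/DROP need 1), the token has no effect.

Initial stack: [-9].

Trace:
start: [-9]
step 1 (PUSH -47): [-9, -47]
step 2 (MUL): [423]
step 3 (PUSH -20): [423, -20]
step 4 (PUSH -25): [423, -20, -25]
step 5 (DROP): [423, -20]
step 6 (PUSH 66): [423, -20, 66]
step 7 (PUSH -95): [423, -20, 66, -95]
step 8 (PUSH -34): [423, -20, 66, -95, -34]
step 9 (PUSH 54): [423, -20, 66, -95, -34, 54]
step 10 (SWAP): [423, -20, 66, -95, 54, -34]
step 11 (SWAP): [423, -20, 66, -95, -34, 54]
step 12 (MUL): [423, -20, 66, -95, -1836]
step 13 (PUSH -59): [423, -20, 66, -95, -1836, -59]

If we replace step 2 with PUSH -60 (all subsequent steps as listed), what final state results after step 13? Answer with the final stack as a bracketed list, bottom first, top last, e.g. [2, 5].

(re-executing from step 2 with the substitution; state before step 2: [-9, -47])
step 2 (PUSH -60): [-9, -47, -60]
step 3 (PUSH -20): [-9, -47, -60, -20]
step 4 (PUSH -25): [-9, -47, -60, -20, -25]
step 5 (DROP): [-9, -47, -60, -20]
step 6 (PUSH 66): [-9, -47, -60, -20, 66]
step 7 (PUSH -95): [-9, -47, -60, -20, 66, -95]
step 8 (PUSH -34): [-9, -47, -60, -20, 66, -95, -34]
step 9 (PUSH 54): [-9, -47, -60, -20, 66, -95, -34, 54]
step 10 (SWAP): [-9, -47, -60, -20, 66, -95, 54, -34]
step 11 (SWAP): [-9, -47, -60, -20, 66, -95, -34, 54]
step 12 (MUL): [-9, -47, -60, -20, 66, -95, -1836]
step 13 (PUSH -59): [-9, -47, -60, -20, 66, -95, -1836, -59]

[-9, -47, -60, -20, 66, -95, -1836, -59]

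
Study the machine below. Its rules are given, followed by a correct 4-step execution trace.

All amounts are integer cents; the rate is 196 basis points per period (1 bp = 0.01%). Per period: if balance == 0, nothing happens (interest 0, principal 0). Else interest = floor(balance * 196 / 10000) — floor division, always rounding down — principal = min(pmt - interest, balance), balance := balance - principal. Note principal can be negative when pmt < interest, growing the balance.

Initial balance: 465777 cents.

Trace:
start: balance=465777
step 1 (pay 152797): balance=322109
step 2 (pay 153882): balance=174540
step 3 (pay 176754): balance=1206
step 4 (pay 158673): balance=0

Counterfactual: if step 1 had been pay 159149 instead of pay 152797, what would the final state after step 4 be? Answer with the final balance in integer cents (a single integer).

(re-executing from step 1 with the substitution; state before step 1: balance=465777)
step 1 (pay 159149): balance=315757
step 2 (pay 153882): balance=168063
step 3 (pay 176754): balance=0
step 4 (pay 158673): balance=0

0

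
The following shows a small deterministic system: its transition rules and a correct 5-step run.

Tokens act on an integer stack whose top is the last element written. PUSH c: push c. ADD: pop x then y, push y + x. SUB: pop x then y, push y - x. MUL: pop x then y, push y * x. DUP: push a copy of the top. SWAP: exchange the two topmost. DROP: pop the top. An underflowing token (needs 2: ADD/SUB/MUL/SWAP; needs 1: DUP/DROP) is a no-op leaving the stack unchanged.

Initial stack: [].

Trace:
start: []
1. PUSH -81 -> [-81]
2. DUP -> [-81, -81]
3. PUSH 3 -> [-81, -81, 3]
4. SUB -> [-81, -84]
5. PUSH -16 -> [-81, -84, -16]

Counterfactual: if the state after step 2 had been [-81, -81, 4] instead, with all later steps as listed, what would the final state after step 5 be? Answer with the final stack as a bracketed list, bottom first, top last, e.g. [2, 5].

state after step 2 := [-81, -81, 4]
3. PUSH 3 -> [-81, -81, 4, 3]
4. SUB -> [-81, -81, 1]
5. PUSH -16 -> [-81, -81, 1, -16]

[-81, -81, 1, -16]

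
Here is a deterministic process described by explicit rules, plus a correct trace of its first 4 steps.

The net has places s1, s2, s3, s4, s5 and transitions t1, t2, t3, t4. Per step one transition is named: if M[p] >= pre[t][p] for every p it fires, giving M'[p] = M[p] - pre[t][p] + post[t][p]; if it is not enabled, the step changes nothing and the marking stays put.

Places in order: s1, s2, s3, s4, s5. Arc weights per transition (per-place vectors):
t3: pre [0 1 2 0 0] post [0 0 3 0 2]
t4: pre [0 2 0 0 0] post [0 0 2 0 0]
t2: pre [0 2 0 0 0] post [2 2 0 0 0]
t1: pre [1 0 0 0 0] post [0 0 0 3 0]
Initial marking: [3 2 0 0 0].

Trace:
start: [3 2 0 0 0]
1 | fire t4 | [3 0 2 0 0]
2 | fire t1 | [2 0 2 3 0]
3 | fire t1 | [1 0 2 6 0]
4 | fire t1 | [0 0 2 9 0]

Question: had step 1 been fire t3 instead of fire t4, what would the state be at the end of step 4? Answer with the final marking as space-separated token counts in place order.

0 2 0 9 0

(re-executing from step 1 with the substitution; state before step 1: [3 2 0 0 0])
1 | fire t3 | [3 2 0 0 0]
2 | fire t1 | [2 2 0 3 0]
3 | fire t1 | [1 2 0 6 0]
4 | fire t1 | [0 2 0 9 0]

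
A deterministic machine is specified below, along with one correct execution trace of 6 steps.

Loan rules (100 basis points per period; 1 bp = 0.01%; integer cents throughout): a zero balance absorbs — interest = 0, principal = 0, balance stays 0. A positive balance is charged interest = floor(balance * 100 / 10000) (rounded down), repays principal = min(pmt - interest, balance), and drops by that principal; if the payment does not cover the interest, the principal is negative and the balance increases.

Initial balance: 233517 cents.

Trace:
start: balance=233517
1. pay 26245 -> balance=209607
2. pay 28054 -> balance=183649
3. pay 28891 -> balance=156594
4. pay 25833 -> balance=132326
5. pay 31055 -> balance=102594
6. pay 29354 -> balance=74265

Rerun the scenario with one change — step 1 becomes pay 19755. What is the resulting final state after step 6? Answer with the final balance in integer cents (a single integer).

81087

(re-executing from step 1 with the substitution; state before step 1: balance=233517)
1. pay 19755 -> balance=216097
2. pay 28054 -> balance=190203
3. pay 28891 -> balance=163214
4. pay 25833 -> balance=139013
5. pay 31055 -> balance=109348
6. pay 29354 -> balance=81087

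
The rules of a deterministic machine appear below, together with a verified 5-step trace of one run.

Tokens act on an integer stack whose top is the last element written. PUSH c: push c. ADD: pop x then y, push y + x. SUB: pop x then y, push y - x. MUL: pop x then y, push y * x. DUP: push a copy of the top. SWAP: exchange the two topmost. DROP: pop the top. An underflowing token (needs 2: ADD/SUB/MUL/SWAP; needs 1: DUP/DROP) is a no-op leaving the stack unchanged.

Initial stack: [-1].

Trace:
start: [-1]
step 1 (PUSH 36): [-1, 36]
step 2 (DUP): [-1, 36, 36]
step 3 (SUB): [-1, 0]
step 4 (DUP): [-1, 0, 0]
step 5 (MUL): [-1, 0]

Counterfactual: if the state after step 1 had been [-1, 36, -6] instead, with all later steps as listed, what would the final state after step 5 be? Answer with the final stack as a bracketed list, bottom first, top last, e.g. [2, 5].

state after step 1 := [-1, 36, -6]
step 2 (DUP): [-1, 36, -6, -6]
step 3 (SUB): [-1, 36, 0]
step 4 (DUP): [-1, 36, 0, 0]
step 5 (MUL): [-1, 36, 0]

[-1, 36, 0]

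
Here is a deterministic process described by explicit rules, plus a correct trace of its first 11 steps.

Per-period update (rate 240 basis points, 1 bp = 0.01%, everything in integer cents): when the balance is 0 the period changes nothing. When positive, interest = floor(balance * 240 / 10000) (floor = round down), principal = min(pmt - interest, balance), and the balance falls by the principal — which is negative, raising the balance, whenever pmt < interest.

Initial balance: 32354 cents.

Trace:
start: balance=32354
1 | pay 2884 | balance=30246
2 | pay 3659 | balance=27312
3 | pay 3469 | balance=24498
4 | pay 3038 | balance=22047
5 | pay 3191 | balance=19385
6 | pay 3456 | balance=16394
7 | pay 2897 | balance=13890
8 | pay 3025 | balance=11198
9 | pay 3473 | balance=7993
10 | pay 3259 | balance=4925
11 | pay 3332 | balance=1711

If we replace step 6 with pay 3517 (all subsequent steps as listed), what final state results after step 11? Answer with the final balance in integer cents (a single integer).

1642

(re-executing from step 6 with the substitution; state before step 6: balance=19385)
6 | pay 3517 | balance=16333
7 | pay 2897 | balance=13827
8 | pay 3025 | balance=11133
9 | pay 3473 | balance=7927
10 | pay 3259 | balance=4858
11 | pay 3332 | balance=1642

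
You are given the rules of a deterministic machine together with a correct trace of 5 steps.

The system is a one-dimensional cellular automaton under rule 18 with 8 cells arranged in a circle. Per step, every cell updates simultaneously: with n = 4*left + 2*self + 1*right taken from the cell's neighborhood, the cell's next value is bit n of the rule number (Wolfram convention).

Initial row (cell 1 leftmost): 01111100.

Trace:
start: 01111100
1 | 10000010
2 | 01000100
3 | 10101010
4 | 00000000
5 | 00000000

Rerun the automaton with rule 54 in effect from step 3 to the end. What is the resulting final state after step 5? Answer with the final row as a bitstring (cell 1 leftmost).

(re-executing steps 3..5 under rule 54; state before step 3: 01000100)
3 | 11101110
4 | 00010001
5 | 10111011

10111011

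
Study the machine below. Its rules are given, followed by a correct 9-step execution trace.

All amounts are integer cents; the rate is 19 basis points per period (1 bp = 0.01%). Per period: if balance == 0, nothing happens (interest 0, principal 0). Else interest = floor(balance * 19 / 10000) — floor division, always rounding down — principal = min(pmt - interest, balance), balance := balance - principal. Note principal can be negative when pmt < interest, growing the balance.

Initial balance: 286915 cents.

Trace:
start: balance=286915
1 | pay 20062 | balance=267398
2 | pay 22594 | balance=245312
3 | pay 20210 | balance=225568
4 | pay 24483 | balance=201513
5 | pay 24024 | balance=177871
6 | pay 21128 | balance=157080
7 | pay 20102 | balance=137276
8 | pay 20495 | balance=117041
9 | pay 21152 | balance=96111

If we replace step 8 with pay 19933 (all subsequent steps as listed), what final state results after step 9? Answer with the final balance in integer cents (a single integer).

(re-executing from step 8 with the substitution; state before step 8: balance=137276)
8 | pay 19933 | balance=117603
9 | pay 21152 | balance=96674

96674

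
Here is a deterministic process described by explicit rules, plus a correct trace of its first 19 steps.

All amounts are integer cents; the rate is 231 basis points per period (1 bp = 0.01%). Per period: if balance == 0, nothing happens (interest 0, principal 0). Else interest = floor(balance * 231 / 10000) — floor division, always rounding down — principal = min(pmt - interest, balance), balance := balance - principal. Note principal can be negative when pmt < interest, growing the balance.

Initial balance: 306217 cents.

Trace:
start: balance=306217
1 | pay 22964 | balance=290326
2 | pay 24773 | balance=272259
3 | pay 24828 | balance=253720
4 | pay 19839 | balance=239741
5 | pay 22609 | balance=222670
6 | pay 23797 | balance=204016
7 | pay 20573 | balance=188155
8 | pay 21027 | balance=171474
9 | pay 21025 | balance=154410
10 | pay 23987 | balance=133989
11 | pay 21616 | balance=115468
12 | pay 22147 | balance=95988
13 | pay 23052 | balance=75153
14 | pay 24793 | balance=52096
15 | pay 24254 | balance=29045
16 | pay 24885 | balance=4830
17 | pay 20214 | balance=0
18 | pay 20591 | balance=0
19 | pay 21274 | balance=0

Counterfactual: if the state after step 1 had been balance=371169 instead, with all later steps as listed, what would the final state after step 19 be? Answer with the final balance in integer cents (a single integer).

state after step 1 := balance=371169
2 | pay 24773 | balance=354970
3 | pay 24828 | balance=338341
4 | pay 19839 | balance=326317
5 | pay 22609 | balance=311245
6 | pay 23797 | balance=294637
7 | pay 20573 | balance=280870
8 | pay 21027 | balance=266331
9 | pay 21025 | balance=251458
10 | pay 23987 | balance=233279
11 | pay 21616 | balance=217051
12 | pay 22147 | balance=199917
13 | pay 23052 | balance=181483
14 | pay 24793 | balance=160882
15 | pay 24254 | balance=140344
16 | pay 24885 | balance=118700
17 | pay 20214 | balance=101227
18 | pay 20591 | balance=82974
19 | pay 21274 | balance=63616

63616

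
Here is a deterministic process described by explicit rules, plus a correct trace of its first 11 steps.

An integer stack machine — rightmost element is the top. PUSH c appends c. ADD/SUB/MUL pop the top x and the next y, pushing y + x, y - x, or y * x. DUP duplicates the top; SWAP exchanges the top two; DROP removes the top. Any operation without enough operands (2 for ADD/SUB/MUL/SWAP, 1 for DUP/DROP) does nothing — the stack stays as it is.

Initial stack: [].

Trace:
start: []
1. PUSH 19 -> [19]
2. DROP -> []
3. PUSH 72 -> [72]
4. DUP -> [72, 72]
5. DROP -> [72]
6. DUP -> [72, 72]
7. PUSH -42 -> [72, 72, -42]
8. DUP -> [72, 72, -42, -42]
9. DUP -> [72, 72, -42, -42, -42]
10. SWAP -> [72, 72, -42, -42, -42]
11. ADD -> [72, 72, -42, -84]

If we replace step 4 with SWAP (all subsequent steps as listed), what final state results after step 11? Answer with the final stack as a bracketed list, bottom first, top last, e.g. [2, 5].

(re-executing from step 4 with the substitution; state before step 4: [72])
4. SWAP -> [72]
5. DROP -> []
6. DUP -> []
7. PUSH -42 -> [-42]
8. DUP -> [-42, -42]
9. DUP -> [-42, -42, -42]
10. SWAP -> [-42, -42, -42]
11. ADD -> [-42, -84]

[-42, -84]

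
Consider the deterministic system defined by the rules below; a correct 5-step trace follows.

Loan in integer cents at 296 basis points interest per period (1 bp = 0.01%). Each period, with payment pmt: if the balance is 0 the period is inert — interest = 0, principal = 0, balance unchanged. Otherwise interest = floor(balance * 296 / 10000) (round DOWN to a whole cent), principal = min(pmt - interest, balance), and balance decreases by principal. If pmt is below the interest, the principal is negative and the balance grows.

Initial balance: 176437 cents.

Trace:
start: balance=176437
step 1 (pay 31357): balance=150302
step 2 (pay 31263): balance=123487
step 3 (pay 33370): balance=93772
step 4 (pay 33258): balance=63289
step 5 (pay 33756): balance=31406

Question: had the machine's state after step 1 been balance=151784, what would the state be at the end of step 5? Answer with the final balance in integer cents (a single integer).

33072

state after step 1 := balance=151784
step 2 (pay 31263): balance=125013
step 3 (pay 33370): balance=95343
step 4 (pay 33258): balance=64907
step 5 (pay 33756): balance=33072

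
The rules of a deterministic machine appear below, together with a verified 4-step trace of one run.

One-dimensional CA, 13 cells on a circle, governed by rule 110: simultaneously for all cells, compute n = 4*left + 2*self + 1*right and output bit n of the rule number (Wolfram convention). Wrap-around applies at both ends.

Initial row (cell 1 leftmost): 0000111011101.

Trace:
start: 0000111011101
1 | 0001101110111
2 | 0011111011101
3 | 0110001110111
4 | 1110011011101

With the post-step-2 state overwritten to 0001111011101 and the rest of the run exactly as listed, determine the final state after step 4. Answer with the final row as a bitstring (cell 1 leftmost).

0111011011101

state after step 2 := 0001111011101
3 | 0011001110111
4 | 0111011011101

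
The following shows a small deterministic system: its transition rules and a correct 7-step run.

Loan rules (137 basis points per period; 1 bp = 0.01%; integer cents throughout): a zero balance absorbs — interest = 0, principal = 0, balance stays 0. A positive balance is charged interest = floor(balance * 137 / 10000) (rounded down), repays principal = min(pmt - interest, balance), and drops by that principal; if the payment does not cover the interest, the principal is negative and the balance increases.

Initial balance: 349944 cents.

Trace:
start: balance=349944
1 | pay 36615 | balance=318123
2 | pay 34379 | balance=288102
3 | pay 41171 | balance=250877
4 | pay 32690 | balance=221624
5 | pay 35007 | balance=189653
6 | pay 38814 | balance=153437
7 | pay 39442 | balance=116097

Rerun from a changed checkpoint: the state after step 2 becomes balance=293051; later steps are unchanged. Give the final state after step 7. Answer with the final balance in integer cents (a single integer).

state after step 2 := balance=293051
3 | pay 41171 | balance=255894
4 | pay 32690 | balance=226709
5 | pay 35007 | balance=194807
6 | pay 38814 | balance=158661
7 | pay 39442 | balance=121392

121392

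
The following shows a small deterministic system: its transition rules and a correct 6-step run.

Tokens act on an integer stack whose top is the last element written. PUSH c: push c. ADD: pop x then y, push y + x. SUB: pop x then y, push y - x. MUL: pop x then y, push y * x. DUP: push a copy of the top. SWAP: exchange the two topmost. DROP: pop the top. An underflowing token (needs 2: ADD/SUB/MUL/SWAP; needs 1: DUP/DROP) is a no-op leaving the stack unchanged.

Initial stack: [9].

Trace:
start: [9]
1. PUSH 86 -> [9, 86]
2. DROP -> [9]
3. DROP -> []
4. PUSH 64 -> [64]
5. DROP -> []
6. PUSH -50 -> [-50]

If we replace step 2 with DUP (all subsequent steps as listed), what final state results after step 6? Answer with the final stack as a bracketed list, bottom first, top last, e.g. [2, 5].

[9, 86, -50]

(re-executing from step 2 with the substitution; state before step 2: [9, 86])
2. DUP -> [9, 86, 86]
3. DROP -> [9, 86]
4. PUSH 64 -> [9, 86, 64]
5. DROP -> [9, 86]
6. PUSH -50 -> [9, 86, -50]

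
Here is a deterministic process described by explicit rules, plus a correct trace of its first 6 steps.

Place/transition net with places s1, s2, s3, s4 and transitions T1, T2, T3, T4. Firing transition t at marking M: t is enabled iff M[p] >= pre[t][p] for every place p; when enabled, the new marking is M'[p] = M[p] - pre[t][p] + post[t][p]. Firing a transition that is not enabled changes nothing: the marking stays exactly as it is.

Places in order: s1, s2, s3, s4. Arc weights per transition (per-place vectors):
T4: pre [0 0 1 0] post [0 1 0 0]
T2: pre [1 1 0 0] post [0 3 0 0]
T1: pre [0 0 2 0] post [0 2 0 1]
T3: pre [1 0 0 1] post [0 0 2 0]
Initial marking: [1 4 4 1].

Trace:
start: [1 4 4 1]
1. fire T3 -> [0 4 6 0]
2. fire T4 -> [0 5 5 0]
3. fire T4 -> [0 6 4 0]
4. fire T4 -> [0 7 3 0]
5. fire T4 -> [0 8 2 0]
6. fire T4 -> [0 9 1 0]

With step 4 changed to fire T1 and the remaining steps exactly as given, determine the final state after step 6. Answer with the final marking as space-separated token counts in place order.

0 10 0 1

(re-executing from step 4 with the substitution; state before step 4: [0 6 4 0])
4. fire T1 -> [0 8 2 1]
5. fire T4 -> [0 9 1 1]
6. fire T4 -> [0 10 0 1]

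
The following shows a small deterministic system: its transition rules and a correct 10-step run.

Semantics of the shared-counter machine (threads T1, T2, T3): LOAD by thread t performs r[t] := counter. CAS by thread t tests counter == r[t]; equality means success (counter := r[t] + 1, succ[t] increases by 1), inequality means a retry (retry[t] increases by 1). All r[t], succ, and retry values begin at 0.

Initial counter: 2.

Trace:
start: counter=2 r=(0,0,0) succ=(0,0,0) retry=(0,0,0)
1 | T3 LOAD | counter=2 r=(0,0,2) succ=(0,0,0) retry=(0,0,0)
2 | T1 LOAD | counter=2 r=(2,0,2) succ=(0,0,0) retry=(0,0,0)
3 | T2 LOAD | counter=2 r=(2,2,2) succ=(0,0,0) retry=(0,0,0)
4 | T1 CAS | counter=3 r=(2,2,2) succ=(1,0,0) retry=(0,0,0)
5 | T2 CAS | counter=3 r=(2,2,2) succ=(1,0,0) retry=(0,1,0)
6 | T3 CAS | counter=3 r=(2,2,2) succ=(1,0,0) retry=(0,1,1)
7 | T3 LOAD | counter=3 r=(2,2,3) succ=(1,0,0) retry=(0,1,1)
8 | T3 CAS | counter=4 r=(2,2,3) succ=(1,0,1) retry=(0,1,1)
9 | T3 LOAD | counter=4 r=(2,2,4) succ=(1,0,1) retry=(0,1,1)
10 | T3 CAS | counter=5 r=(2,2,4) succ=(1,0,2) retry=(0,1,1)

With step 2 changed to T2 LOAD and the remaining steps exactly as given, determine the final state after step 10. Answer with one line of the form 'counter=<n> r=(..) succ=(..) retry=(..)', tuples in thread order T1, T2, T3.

counter=5 r=(0,2,4) succ=(0,1,2) retry=(1,0,1)

(re-executing from step 2 with the substitution; state before step 2: counter=2 r=(0,0,2) succ=(0,0,0) retry=(0,0,0))
2 | T2 LOAD | counter=2 r=(0,2,2) succ=(0,0,0) retry=(0,0,0)
3 | T2 LOAD | counter=2 r=(0,2,2) succ=(0,0,0) retry=(0,0,0)
4 | T1 CAS | counter=2 r=(0,2,2) succ=(0,0,0) retry=(1,0,0)
5 | T2 CAS | counter=3 r=(0,2,2) succ=(0,1,0) retry=(1,0,0)
6 | T3 CAS | counter=3 r=(0,2,2) succ=(0,1,0) retry=(1,0,1)
7 | T3 LOAD | counter=3 r=(0,2,3) succ=(0,1,0) retry=(1,0,1)
8 | T3 CAS | counter=4 r=(0,2,3) succ=(0,1,1) retry=(1,0,1)
9 | T3 LOAD | counter=4 r=(0,2,4) succ=(0,1,1) retry=(1,0,1)
10 | T3 CAS | counter=5 r=(0,2,4) succ=(0,1,2) retry=(1,0,1)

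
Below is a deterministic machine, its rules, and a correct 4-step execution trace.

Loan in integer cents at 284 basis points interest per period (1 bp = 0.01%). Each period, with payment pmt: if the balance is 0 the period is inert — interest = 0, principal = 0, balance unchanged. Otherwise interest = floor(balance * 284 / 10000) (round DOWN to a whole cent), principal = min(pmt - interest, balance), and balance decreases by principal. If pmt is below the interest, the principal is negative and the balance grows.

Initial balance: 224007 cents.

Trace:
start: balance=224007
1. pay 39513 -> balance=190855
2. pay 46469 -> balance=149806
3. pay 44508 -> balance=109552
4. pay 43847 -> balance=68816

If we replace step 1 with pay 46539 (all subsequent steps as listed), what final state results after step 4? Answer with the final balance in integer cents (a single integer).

(re-executing from step 1 with the substitution; state before step 1: balance=224007)
1. pay 46539 -> balance=183829
2. pay 46469 -> balance=142580
3. pay 44508 -> balance=102121
4. pay 43847 -> balance=61174

61174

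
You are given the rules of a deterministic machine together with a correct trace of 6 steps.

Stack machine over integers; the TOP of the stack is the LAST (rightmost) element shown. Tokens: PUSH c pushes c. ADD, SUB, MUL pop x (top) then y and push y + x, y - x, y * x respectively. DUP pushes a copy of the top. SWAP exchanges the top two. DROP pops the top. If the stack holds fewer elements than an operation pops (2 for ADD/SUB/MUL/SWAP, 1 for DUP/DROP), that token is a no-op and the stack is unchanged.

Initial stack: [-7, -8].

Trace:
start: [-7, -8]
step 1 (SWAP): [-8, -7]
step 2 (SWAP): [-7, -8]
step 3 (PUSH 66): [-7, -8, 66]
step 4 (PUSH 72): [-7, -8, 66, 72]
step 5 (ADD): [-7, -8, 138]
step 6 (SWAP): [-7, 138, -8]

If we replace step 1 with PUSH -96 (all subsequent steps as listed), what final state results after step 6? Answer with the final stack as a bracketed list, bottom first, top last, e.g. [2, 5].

(re-executing from step 1 with the substitution; state before step 1: [-7, -8])
step 1 (PUSH -96): [-7, -8, -96]
step 2 (SWAP): [-7, -96, -8]
step 3 (PUSH 66): [-7, -96, -8, 66]
step 4 (PUSH 72): [-7, -96, -8, 66, 72]
step 5 (ADD): [-7, -96, -8, 138]
step 6 (SWAP): [-7, -96, 138, -8]

[-7, -96, 138, -8]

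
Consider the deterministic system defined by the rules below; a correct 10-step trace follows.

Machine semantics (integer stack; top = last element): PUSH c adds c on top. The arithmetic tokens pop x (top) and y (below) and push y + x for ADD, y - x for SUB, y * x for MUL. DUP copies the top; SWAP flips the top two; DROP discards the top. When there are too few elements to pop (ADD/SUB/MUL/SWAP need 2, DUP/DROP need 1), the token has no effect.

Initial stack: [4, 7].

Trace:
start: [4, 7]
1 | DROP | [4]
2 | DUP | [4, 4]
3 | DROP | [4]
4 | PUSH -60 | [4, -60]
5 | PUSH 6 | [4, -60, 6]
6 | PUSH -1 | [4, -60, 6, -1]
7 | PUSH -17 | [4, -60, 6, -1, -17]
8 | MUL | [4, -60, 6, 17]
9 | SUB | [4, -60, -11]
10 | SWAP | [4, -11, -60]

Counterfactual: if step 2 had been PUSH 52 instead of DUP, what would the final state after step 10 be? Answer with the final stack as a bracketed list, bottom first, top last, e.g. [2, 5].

[4, -11, -60]

(re-executing from step 2 with the substitution; state before step 2: [4])
2 | PUSH 52 | [4, 52]
3 | DROP | [4]
4 | PUSH -60 | [4, -60]
5 | PUSH 6 | [4, -60, 6]
6 | PUSH -1 | [4, -60, 6, -1]
7 | PUSH -17 | [4, -60, 6, -1, -17]
8 | MUL | [4, -60, 6, 17]
9 | SUB | [4, -60, -11]
10 | SWAP | [4, -11, -60]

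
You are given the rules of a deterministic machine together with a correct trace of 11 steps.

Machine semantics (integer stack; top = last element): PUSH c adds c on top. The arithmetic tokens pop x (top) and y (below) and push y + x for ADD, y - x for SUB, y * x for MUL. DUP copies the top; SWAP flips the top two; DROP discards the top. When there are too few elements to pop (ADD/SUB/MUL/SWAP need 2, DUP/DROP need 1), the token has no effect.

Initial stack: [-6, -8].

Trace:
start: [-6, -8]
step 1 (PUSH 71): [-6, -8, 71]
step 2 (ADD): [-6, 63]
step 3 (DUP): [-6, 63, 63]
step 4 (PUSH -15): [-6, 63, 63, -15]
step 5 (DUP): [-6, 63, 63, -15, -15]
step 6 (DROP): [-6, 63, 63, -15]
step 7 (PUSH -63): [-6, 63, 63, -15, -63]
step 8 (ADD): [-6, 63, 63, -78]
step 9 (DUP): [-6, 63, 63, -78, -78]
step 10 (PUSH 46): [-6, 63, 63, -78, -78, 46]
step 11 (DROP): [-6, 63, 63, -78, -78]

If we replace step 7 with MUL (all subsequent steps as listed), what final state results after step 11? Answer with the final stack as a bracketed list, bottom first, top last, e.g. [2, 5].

(re-executing from step 7 with the substitution; state before step 7: [-6, 63, 63, -15])
step 7 (MUL): [-6, 63, -945]
step 8 (ADD): [-6, -882]
step 9 (DUP): [-6, -882, -882]
step 10 (PUSH 46): [-6, -882, -882, 46]
step 11 (DROP): [-6, -882, -882]

[-6, -882, -882]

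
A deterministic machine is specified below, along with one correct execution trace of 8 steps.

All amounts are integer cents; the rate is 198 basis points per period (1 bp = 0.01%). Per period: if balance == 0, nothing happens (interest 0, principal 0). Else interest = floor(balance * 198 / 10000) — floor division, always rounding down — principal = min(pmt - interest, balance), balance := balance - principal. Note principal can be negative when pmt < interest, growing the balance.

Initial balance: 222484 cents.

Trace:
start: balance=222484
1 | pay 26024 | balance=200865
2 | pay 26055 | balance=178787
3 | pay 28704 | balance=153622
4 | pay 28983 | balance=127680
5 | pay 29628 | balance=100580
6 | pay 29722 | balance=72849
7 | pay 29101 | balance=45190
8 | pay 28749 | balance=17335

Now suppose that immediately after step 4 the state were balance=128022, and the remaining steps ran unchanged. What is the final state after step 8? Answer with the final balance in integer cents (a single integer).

state after step 4 := balance=128022
5 | pay 29628 | balance=100928
6 | pay 29722 | balance=73204
7 | pay 29101 | balance=45552
8 | pay 28749 | balance=17704

17704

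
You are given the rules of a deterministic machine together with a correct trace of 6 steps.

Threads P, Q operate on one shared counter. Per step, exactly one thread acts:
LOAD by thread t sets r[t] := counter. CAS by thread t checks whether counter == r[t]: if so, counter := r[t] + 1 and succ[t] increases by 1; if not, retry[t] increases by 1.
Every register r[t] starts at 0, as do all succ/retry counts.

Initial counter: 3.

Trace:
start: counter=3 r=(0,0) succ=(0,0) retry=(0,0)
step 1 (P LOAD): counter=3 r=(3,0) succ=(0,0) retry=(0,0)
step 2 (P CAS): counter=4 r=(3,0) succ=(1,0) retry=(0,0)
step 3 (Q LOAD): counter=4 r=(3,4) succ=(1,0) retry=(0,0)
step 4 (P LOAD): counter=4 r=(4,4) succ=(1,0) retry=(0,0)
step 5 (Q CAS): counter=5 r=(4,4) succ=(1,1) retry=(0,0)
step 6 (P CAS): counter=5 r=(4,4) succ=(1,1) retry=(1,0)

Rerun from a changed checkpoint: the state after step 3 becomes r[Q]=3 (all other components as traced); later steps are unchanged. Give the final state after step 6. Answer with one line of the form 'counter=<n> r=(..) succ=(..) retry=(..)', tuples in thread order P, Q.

state after step 3 := counter=4 r=(3,3) succ=(1,0) retry=(0,0)
step 4 (P LOAD): counter=4 r=(4,3) succ=(1,0) retry=(0,0)
step 5 (Q CAS): counter=4 r=(4,3) succ=(1,0) retry=(0,1)
step 6 (P CAS): counter=5 r=(4,3) succ=(2,0) retry=(0,1)

counter=5 r=(4,3) succ=(2,0) retry=(0,1)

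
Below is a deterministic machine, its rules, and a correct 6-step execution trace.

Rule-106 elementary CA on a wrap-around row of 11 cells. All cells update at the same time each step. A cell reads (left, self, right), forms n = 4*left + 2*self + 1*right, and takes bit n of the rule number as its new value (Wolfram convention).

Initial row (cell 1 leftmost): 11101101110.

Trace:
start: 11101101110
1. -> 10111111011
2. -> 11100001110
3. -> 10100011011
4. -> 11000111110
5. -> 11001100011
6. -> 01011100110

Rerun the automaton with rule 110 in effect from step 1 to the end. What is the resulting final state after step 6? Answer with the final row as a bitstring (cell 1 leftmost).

11111100110

(re-executing steps 1..6 under rule 110; state before step 1: 11101101110)
1. -> 10111111011
2. -> 11100001110
3. -> 10100011011
4. -> 11100111110
5. -> 10101100011
6. -> 11111100110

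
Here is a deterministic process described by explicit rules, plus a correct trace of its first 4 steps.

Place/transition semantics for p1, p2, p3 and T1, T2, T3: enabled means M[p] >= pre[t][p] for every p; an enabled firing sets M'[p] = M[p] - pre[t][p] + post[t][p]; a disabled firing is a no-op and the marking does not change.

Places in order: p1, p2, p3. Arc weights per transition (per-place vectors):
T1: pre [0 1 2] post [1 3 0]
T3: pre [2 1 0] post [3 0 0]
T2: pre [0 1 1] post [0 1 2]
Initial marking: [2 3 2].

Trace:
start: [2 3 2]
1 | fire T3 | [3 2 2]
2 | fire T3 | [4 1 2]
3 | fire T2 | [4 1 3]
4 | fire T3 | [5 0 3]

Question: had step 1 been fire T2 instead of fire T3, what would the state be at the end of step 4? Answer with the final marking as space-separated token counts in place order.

(re-executing from step 1 with the substitution; state before step 1: [2 3 2])
1 | fire T2 | [2 3 3]
2 | fire T3 | [3 2 3]
3 | fire T2 | [3 2 4]
4 | fire T3 | [4 1 4]

4 1 4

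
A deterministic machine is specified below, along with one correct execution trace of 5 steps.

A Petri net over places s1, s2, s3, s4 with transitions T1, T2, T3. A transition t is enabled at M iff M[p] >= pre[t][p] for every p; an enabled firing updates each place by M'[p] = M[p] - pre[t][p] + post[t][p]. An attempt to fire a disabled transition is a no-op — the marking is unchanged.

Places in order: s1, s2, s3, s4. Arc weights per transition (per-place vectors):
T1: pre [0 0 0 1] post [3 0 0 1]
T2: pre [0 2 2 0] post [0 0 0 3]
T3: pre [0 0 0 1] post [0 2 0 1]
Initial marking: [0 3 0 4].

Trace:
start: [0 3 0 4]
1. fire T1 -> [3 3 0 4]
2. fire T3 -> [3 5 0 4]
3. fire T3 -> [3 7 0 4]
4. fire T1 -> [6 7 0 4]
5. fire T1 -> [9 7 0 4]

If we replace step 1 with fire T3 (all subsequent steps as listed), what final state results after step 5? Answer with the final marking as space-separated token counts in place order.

(re-executing from step 1 with the substitution; state before step 1: [0 3 0 4])
1. fire T3 -> [0 5 0 4]
2. fire T3 -> [0 7 0 4]
3. fire T3 -> [0 9 0 4]
4. fire T1 -> [3 9 0 4]
5. fire T1 -> [6 9 0 4]

6 9 0 4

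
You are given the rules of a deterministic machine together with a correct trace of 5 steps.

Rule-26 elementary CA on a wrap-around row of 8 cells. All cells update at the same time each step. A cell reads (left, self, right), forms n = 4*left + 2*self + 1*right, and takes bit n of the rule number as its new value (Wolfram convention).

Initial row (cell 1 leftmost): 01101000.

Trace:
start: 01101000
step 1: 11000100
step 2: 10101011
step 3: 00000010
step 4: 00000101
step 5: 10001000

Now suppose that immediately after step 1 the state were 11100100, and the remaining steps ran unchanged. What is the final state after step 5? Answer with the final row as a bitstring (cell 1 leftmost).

state after step 1 := 11100100
step 2: 10011011
step 3: 01110010
step 4: 11001101
step 5: 00111001

00111001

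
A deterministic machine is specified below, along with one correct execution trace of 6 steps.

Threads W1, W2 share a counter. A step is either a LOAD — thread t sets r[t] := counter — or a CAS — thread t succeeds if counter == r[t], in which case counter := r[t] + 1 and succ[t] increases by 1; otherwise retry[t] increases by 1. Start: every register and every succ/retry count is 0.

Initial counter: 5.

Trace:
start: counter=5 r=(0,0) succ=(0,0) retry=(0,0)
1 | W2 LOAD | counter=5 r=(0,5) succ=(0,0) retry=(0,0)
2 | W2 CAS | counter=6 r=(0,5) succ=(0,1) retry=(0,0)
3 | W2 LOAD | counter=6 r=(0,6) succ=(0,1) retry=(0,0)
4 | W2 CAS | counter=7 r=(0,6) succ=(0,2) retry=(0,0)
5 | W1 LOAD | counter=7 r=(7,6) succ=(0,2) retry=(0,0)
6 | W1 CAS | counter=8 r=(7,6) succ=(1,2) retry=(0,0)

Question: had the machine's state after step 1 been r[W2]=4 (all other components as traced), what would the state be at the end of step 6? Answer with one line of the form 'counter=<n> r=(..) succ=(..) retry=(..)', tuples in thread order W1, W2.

state after step 1 := counter=5 r=(0,4) succ=(0,0) retry=(0,0)
2 | W2 CAS | counter=5 r=(0,4) succ=(0,0) retry=(0,1)
3 | W2 LOAD | counter=5 r=(0,5) succ=(0,0) retry=(0,1)
4 | W2 CAS | counter=6 r=(0,5) succ=(0,1) retry=(0,1)
5 | W1 LOAD | counter=6 r=(6,5) succ=(0,1) retry=(0,1)
6 | W1 CAS | counter=7 r=(6,5) succ=(1,1) retry=(0,1)

counter=7 r=(6,5) succ=(1,1) retry=(0,1)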